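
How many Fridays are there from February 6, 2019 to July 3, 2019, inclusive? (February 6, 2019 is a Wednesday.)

21

February 6, 2019 is a Wednesday; the first Friday on or after it is February 8, 2019 (2 days later).
From February 8, 2019 to July 3, 2019: 20 + 31 + 30 + 31 + 30 + 3 = 145 days (rest of February, March, April, May, June, July).
145 ÷ 7 = 20 full weeks with remainder 5, so 20 more Fridays after the first → 21.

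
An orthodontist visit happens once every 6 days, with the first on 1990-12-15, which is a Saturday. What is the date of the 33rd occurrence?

1991-06-25

The 33rd occurrence is 32 intervals after the first: 32 × 6 = 192 days after 1990-12-15.
December has 31 days — 16 days to the end of December leaves 176.
January has 31 days (145 left).
February has 28 days (117 left).
March has 31 days (86 left).
April has 30 days (56 left).
May has 31 days (25 left).
25 days into June → 1991-06-25.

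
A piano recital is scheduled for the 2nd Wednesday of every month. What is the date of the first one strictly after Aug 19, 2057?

Sep 12, 2057

Aug 2057 starts on a Wednesday; its first Wednesday is the 1st, so the 2nd Wednesday is the 8th — Aug 8, 2057.
That is not after Aug 19, 2057, so look at Sep 2057.
Sep 2057 starts on a Saturday; its first Wednesday is the 5th, so the 2nd Wednesday is the 12th — Sep 12, 2057.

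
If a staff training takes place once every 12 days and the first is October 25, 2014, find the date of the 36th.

The 36th occurrence is 35 intervals after the first: 35 × 12 = 420 days after October 25, 2014.
October has 31 days — 6 days to the end of October leaves 414.
From end of October to end of 2014 is 61 days (353 left).
January has 31 days (322 left).
February has 28 days (294 left).
March has 31 days (263 left).
April has 30 days (233 left).
May has 31 days (202 left).
June has 30 days (172 left).
July has 31 days (141 left).
August has 31 days (110 left).
September has 30 days (80 left).
October has 31 days (49 left).
November has 30 days (19 left).
19 days into December → December 19, 2015.

December 19, 2015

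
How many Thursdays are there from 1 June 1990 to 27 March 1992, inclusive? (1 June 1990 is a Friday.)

95

1 June 1990 is a Friday; the first Thursday on or after it is 7 June 1990 (6 days later).
From 7 June 1990 to 27 March 1992: 207 + 365 + 87 = 659 days (rest of 1990, 1991, to 27 March 1992 in 1992).
659 ÷ 7 = 94 full weeks with remainder 1, so 94 more Thursdays after the first → 95.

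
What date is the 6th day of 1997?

January 6, 1997

6 into January → January 6.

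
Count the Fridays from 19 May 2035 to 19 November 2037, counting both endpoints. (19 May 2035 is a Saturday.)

19 May 2035 is a Saturday; the first Friday on or after it is 25 May 2035 (6 days later).
From 25 May 2035 to 19 November 2037: 220 + 366 + 323 = 909 days (rest of 2035, 2036, to 19 November 2037 in 2037).
909 ÷ 7 = 129 full weeks with remainder 6, so 129 more Fridays after the first → 130.

130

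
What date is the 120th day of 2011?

2011-04-30

January has 31 days (120 − 31 = 89 remain).
February has 28 days (89 − 28 = 61 remain).
March has 31 days (61 − 31 = 30 remain).
30 into April → April 30.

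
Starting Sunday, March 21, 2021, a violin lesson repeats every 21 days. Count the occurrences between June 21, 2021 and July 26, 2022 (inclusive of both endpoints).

19

Occurrences land 21·i days after March 21, 2021 for i = 0, 1, 2, …
June 21, 2021 is 92 days after the start; 92 ÷ 21 = 4 remainder 8; since the remainder is 8, round up to i = 5. First occurrence in the window: #6 on July 4, 2021 (5×21 = 105 days in).
July 26, 2022 is 492 days after the start; 492 ÷ 21 = 23 remainder 9. Last occurrence in the window: #24 on July 17, 2022.
Occurrences #6 through #24: 19 in total.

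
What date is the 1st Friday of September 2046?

September 2046 begins on a Saturday, so the first Friday is September 7 (6 days later).

September 7, 2046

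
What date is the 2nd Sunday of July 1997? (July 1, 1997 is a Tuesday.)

July 1997 begins on a Tuesday, so the first Sunday is July 6 (5 days later).
The 2nd Sunday is 1 weeks later: 6 + 7 = 13.

July 13, 1997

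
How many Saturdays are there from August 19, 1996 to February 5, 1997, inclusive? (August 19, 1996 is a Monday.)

24

August 19, 1996 is a Monday; the first Saturday on or after it is August 24, 1996 (5 days later).
From August 24, 1996 to February 5, 1997: 7 + 30 + 31 + 30 + 31 + 31 + 5 = 165 days (rest of August, September, October, November, December, January, February).
165 ÷ 7 = 23 full weeks with remainder 4, so 23 more Saturdays after the first → 24.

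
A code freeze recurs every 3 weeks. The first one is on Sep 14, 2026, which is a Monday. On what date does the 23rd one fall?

Dec 20, 2027

The 23rd occurrence is 22 intervals after the first: 22 × 21 = 462 days after Sep 14, 2026.
Sep has 30 days — 16 days to the end of Sep leaves 446.
From end of Sep to end of 2026 is 92 days (354 left).
Jan has 31 days (323 left).
Feb has 28 days (295 left).
Mar has 31 days (264 left).
Apr has 30 days (234 left).
May has 31 days (203 left).
Jun has 30 days (173 left).
Jul has 31 days (142 left).
Aug has 31 days (111 left).
Sep has 30 days (81 left).
Oct has 31 days (50 left).
Nov has 30 days (20 left).
20 days into Dec → Dec 20, 2027.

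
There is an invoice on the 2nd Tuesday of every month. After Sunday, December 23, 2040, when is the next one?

December 2040 starts on a Saturday; its first Tuesday is the 4th, so the 2nd Tuesday is the 11th — December 11, 2040.
That is not after December 23, 2040, so look at January 2041.
January 2041 starts on a Tuesday; its first Tuesday is the 1st, so the 2nd Tuesday is the 8th — January 8, 2041.

January 8, 2041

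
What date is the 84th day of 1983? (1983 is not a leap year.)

Jan has 31 days (84 − 31 = 53 remain).
Feb has 28 days (53 − 28 = 25 remain).
25 into Mar → Mar 25.

Mar 25, 1983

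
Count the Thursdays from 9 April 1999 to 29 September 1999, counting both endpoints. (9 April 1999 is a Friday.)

9 April 1999 is a Friday; the first Thursday on or after it is 15 April 1999 (6 days later).
From 15 April 1999 to 29 September 1999: 15 + 31 + 30 + 31 + 31 + 29 = 167 days (rest of April, May, June, July, August, September).
167 ÷ 7 = 23 full weeks with remainder 6, so 23 more Thursdays after the first → 24.

24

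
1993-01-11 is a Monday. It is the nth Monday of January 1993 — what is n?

2nd

Day 11 falls in week ⌈11/7⌉ of the month.
Days 1–7 hold the 1st Monday, 8–14 the 2nd, 15–21 the 3rd, 22–28 the 4th, 29–31 the 5th.
11 is in the range for the 2nd.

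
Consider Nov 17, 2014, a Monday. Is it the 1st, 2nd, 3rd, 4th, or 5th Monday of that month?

Day 17 falls in week ⌈17/7⌉ of the month.
Days 1–7 hold the 1st Monday, 8–14 the 2nd, 15–21 the 3rd, 22–28 the 4th, 29–31 the 5th.
17 is in the range for the 3rd.

3rd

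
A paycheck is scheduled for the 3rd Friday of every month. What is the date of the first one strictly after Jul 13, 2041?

Jul 19, 2041

Jul 2041 starts on a Monday; its first Friday is the 5th, so the 3rd Friday is the 19th — Jul 19, 2041.
Jul 19, 2041 is after Jul 13, 2041, so that is the next one.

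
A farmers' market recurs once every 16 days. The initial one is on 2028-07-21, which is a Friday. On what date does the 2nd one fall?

The 2nd occurrence is 1 interval after the first: 1 × 16 = 16 days after 2028-07-21.
July has 31 days — 10 days to the end of July leaves 6.
6 days into August → 2028-08-06.

2028-08-06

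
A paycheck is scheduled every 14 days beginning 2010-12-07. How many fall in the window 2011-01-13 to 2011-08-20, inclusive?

Occurrences land 14·i days after 2010-12-07 for i = 0, 1, 2, …
2011-01-13 is 37 days after the start; 37 ÷ 14 = 2 remainder 9; since the remainder is 9, round up to i = 3. First occurrence in the window: #4 on 2011-01-18 (3×14 = 42 days in).
2011-08-20 is 256 days after the start; 256 ÷ 14 = 18 remainder 4. Last occurrence in the window: #19 on 2011-08-16.
Occurrences #4 through #19: 16 in total.

16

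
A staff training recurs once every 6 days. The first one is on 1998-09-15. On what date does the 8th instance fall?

1998-10-27

The 8th occurrence is 7 intervals after the first: 7 × 6 = 42 days after 1998-09-15.
September has 30 days — 15 days to the end of September leaves 27.
27 days into October → 1998-10-27.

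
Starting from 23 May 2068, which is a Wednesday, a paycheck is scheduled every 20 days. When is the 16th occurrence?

19 March 2069

The 16th occurrence is 15 intervals after the first: 15 × 20 = 300 days after 23 May 2068.
May has 31 days — 8 days to the end of May leaves 292.
June has 30 days (262 left).
July has 31 days (231 left).
August has 31 days (200 left).
September has 30 days (170 left).
October has 31 days (139 left).
November has 30 days (109 left).
December has 31 days (78 left).
January has 31 days (47 left).
February has 28 days (19 left).
19 days into March → 19 March 2069.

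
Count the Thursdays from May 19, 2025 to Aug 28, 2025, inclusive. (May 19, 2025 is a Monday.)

May 19, 2025 is a Monday; the first Thursday on or after it is May 22, 2025 (3 days later).
From May 22, 2025 to Aug 28, 2025: 9 + 30 + 31 + 28 = 98 days (rest of May, Jun, Jul, Aug).
98 ÷ 7 = 14 full weeks with remainder 0, so 14 more Thursdays after the first → 15.

15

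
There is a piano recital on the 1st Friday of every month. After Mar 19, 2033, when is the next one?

Mar 2033 starts on a Tuesday, so its 1st Friday is Mar 4, 2033 (3 days in).
That is not after Mar 19, 2033, so look at Apr 2033.
Apr 2033 starts on a Friday, so its 1st Friday is Apr 1, 2033.

Apr 1, 2033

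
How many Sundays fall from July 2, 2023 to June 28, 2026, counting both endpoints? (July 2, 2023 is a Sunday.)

157

July 2, 2023 is a Sunday; the first Sunday on or after it is July 2, 2023.
From July 2, 2023 to June 28, 2026: 182 + 366 + 365 + 179 = 1092 days (rest of 2023, 2024, 2025, to June 28, 2026 in 2026).
1092 ÷ 7 = 156 full weeks with remainder 0, so 156 more Sundays after the first → 157.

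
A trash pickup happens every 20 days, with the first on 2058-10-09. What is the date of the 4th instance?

The 4th occurrence is 3 intervals after the first: 3 × 20 = 60 days after 2058-10-09.
October has 31 days — 22 days to the end of October leaves 38.
November has 30 days (8 left).
8 days into December → 2058-12-08.

2058-12-08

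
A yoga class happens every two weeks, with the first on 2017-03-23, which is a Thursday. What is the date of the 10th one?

2017-07-27

The 10th occurrence is 9 intervals after the first: 9 × 14 = 126 days after 2017-03-23.
March has 31 days — 8 days to the end of March leaves 118.
April has 30 days (88 left).
May has 31 days (57 left).
June has 30 days (27 left).
27 days into July → 2017-07-27.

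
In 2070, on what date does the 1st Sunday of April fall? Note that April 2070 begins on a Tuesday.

6 April 2070

April 2070 begins on a Tuesday, so the first Sunday is April 6 (5 days later).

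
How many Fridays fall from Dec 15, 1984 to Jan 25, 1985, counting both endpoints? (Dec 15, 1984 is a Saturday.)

Dec 15, 1984 is a Saturday; the first Friday on or after it is Dec 21, 1984 (6 days later).
From Dec 21, 1984 to Jan 25, 1985: 10 + 25 = 35 days (rest of Dec, Jan).
35 ÷ 7 = 5 full weeks with remainder 0, so 5 more Fridays after the first → 6.

6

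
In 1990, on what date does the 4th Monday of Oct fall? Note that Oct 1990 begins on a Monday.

Oct 1990 begins on a Monday, so the first Monday is Oct 1.
The 4th Monday is 3 weeks later: 1 + 21 = 22.

Oct 22, 1990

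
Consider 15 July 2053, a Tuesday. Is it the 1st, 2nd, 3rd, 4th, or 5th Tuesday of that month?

Day 15 falls in week ⌈15/7⌉ of the month.
Days 1–7 hold the 1st Tuesday, 8–14 the 2nd, 15–21 the 3rd, 22–28 the 4th, 29–31 the 5th.
15 is in the range for the 3rd.

3rd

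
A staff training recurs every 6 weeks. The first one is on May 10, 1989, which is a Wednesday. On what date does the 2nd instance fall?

The 2nd occurrence is 1 interval after the first: 1 × 42 = 42 days after May 10, 1989.
May has 31 days — 21 days to the end of May leaves 21.
21 days into Jun → Jun 21, 1989.

Jun 21, 1989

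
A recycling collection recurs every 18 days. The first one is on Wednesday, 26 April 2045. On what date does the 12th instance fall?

The 12th occurrence is 11 intervals after the first: 11 × 18 = 198 days after 26 April 2045.
April has 30 days — 4 days to the end of April leaves 194.
May has 31 days (163 left).
June has 30 days (133 left).
July has 31 days (102 left).
August has 31 days (71 left).
September has 30 days (41 left).
October has 31 days (10 left).
10 days into November → 10 November 2045.

10 November 2045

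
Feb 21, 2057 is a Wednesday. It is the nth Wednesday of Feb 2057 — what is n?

3rd

Day 21 falls in week ⌈21/7⌉ of the month.
Days 1–7 hold the 1st Wednesday, 8–14 the 2nd, 15–21 the 3rd, 22–28 the 4th, 29–31 the 5th.
21 is in the range for the 3rd.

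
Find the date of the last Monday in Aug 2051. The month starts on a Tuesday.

Aug 2051 begins on a Tuesday, so the first Monday is Aug 7 (6 days later).
Aug 2051 has 31 days. Adding weeks: 7, 14, 21, 28 — the last one ≤ 31 is the 28th.

Aug 28, 2051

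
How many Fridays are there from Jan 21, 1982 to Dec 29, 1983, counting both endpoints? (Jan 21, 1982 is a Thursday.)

Jan 21, 1982 is a Thursday; the first Friday on or after it is Jan 22, 1982 (1 day later).
From Jan 22, 1982 to Dec 29, 1983: 343 + 363 = 706 days (rest of 1982, to Dec 29, 1983 in 1983).
706 ÷ 7 = 100 full weeks with remainder 6, so 100 more Fridays after the first → 101.

101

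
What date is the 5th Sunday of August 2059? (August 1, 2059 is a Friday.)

August 2059 begins on a Friday, so the first Sunday is August 3 (2 days later).
The 5th Sunday is 4 weeks later: 3 + 28 = 31.

2059-08-31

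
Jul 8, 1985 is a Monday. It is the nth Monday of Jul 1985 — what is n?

Day 8 falls in week ⌈8/7⌉ of the month.
Days 1–7 hold the 1st Monday, 8–14 the 2nd, 15–21 the 3rd, 22–28 the 4th, 29–31 the 5th.
8 is in the range for the 2nd.

2nd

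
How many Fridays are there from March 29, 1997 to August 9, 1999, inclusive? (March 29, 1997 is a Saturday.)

March 29, 1997 is a Saturday; the first Friday on or after it is April 4, 1997 (6 days later).
From April 4, 1997 to August 9, 1999: 271 + 365 + 221 = 857 days (rest of 1997, 1998, to August 9, 1999 in 1999).
857 ÷ 7 = 122 full weeks with remainder 3, so 122 more Fridays after the first → 123.

123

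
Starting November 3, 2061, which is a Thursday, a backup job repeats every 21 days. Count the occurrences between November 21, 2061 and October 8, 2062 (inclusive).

16

Occurrences land 21·i days after November 3, 2061 for i = 0, 1, 2, …
November 21, 2061 is 18 days after the start; 18 ÷ 21 = 0 remainder 18; since the remainder is 18, round up to i = 1. First occurrence in the window: #2 on November 24, 2061 (1×21 = 21 days in).
October 8, 2062 is 339 days after the start; 339 ÷ 21 = 16 remainder 3. Last occurrence in the window: #17 on October 5, 2062.
Occurrences #2 through #17: 16 in total.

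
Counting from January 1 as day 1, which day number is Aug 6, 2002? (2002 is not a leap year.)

218

Days in months before Aug: 31 + 28 + 31 + 30 + 31 + 30 + 31 = 212.
Plus 6 days into Aug → day 218.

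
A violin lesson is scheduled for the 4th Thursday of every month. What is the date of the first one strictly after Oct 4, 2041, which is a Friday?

Oct 24, 2041

Oct 2041 starts on a Tuesday; its first Thursday is the 3rd, so the 4th Thursday is the 24th — Oct 24, 2041.
Oct 24, 2041 is after Oct 4, 2041, so that is the next one.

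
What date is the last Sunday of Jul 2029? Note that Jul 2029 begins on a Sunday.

Jul 2029 begins on a Sunday, so the first Sunday is Jul 1.
Jul 2029 has 31 days. Adding weeks: 1, 8, 15, 22, 29 — the last one ≤ 31 is the 29th.

Jul 29, 2029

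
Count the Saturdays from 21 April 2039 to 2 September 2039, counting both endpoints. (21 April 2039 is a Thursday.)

21 April 2039 is a Thursday; the first Saturday on or after it is 23 April 2039 (2 days later).
From 23 April 2039 to 2 September 2039: 7 + 31 + 30 + 31 + 31 + 2 = 132 days (rest of April, May, June, July, August, September).
132 ÷ 7 = 18 full weeks with remainder 6, so 18 more Saturdays after the first → 19.

19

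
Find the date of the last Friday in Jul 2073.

The first Friday of Jul 2073 is Jul 7.
Jul 2073 has 31 days. Adding weeks: 7, 14, 21, 28 — the last one ≤ 31 is the 28th.

Jul 28, 2073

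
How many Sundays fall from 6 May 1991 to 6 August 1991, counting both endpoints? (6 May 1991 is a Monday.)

13

6 May 1991 is a Monday; the first Sunday on or after it is 12 May 1991 (6 days later).
From 12 May 1991 to 6 August 1991: 19 + 30 + 31 + 6 = 86 days (rest of May, June, July, August).
86 ÷ 7 = 12 full weeks with remainder 2, so 12 more Sundays after the first → 13.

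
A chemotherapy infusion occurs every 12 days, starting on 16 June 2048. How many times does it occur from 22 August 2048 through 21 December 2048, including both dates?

10

Occurrences land 12·i days after 16 June 2048 for i = 0, 1, 2, …
22 August 2048 is 67 days after the start; 67 ÷ 12 = 5 remainder 7; since the remainder is 7, round up to i = 6. First occurrence in the window: #7 on 27 August 2048 (6×12 = 72 days in).
21 December 2048 is 188 days after the start; 188 ÷ 12 = 15 remainder 8. Last occurrence in the window: #16 on 13 December 2048.
Occurrences #7 through #16: 10 in total.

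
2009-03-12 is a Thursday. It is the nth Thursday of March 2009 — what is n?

Day 12 falls in week ⌈12/7⌉ of the month.
Days 1–7 hold the 1st Thursday, 8–14 the 2nd, 15–21 the 3rd, 22–28 the 4th, 29–31 the 5th.
12 is in the range for the 2nd.

2nd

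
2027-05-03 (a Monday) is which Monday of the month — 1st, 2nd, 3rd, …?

1st

Day 3 falls in week ⌈3/7⌉ of the month.
Days 1–7 hold the 1st Monday, 8–14 the 2nd, 15–21 the 3rd, 22–28 the 4th, 29–31 the 5th.
3 is in the range for the 1st.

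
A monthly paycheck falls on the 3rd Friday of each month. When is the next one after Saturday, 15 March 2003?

March 2003 starts on a Saturday; its first Friday is the 7th, so the 3rd Friday is the 21st — 21 March 2003.
21 March 2003 is after 15 March 2003, so that is the next one.

21 March 2003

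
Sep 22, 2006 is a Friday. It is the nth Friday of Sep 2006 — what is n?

4th

Day 22 falls in week ⌈22/7⌉ of the month.
Days 1–7 hold the 1st Friday, 8–14 the 2nd, 15–21 the 3rd, 22–28 the 4th, 29–31 the 5th.
22 is in the range for the 4th.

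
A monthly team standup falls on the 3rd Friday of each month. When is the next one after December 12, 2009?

December 18, 2009

December 2009 starts on a Tuesday; its first Friday is the 4th, so the 3rd Friday is the 18th — December 18, 2009.
December 18, 2009 is after December 12, 2009, so that is the next one.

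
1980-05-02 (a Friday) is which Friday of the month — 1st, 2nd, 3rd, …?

Day 2 falls in week ⌈2/7⌉ of the month.
Days 1–7 hold the 1st Friday, 8–14 the 2nd, 15–21 the 3rd, 22–28 the 4th, 29–31 the 5th.
2 is in the range for the 1st.

1st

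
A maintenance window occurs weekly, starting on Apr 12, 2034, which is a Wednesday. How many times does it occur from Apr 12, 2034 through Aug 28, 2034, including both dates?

Occurrences land 7·i days after Apr 12, 2034 for i = 0, 1, 2, …
The window opens on the start date, so the first occurrence inside is #1 on Apr 12, 2034.
Aug 28, 2034 is 138 days after the start; 138 ÷ 7 = 19 remainder 5. Last occurrence in the window: #20 on Aug 23, 2034.
Occurrences #1 through #20: 20 in total.

20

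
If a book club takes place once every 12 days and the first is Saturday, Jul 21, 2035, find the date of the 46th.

The 46th occurrence is 45 intervals after the first: 45 × 12 = 540 days after Jul 21, 2035.
Jul has 31 days — 10 days to the end of Jul leaves 530.
From end of Jul to end of 2035 is 153 days (377 left).
2036 has 366 days (11 left).
11 days into Jan → Jan 11, 2037.

Jan 11, 2037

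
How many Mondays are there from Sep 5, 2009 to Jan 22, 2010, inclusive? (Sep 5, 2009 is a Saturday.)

20

Sep 5, 2009 is a Saturday; the first Monday on or after it is Sep 7, 2009 (2 days later).
From Sep 7, 2009 to Jan 22, 2010: 23 + 31 + 30 + 31 + 22 = 137 days (rest of Sep, Oct, Nov, Dec, Jan).
137 ÷ 7 = 19 full weeks with remainder 4, so 19 more Mondays after the first → 20.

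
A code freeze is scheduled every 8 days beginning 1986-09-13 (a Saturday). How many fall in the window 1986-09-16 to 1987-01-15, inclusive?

Occurrences land 8·i days after 1986-09-13 for i = 0, 1, 2, …
1986-09-16 is 3 days after the start; 3 ÷ 8 = 0 remainder 3; since the remainder is 3, round up to i = 1. First occurrence in the window: #2 on 1986-09-21 (1×8 = 8 days in).
1987-01-15 is 124 days after the start; 124 ÷ 8 = 15 remainder 4. Last occurrence in the window: #16 on 1987-01-11.
Occurrences #2 through #16: 15 in total.

15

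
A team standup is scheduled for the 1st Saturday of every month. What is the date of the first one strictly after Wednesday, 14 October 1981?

7 November 1981

October 1981 starts on a Thursday, so its 1st Saturday is 3 October 1981 (2 days in).
That is not after 14 October 1981, so look at November 1981.
November 1981 starts on a Sunday, so its 1st Saturday is 7 November 1981 (6 days in).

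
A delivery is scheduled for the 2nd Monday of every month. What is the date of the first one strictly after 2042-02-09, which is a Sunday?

2042-02-10

February 2042 starts on a Saturday; its first Monday is the 3rd, so the 2nd Monday is the 10th — 2042-02-10.
2042-02-10 is after 2042-02-09, so that is the next one.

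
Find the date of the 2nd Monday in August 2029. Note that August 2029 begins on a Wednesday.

13 August 2029

August 2029 begins on a Wednesday, so the first Monday is August 6 (5 days later).
The 2nd Monday is 1 weeks later: 6 + 7 = 13.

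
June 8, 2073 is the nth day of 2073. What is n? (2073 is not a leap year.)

159

Days in months before June: 31 + 28 + 31 + 30 + 31 = 151.
Plus 8 days into June → day 159.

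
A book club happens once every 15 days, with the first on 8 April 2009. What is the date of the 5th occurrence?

The 5th occurrence is 4 intervals after the first: 4 × 15 = 60 days after 8 April 2009.
April has 30 days — 22 days to the end of April leaves 38.
May has 31 days (7 left).
7 days into June → 7 June 2009.

7 June 2009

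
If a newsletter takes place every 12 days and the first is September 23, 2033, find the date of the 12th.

February 2, 2034

The 12th occurrence is 11 intervals after the first: 11 × 12 = 132 days after September 23, 2033.
September has 30 days — 7 days to the end of September leaves 125.
October has 31 days (94 left).
November has 30 days (64 left).
December has 31 days (33 left).
January has 31 days (2 left).
2 days into February → February 2, 2034.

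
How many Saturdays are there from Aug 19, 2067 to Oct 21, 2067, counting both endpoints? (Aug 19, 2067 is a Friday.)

Aug 19, 2067 is a Friday; the first Saturday on or after it is Aug 20, 2067 (1 day later).
From Aug 20, 2067 to Oct 21, 2067: 11 + 30 + 21 = 62 days (rest of Aug, Sep, Oct).
62 ÷ 7 = 8 full weeks with remainder 6, so 8 more Saturdays after the first → 9.

9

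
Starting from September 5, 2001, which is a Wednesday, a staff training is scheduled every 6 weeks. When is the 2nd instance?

October 17, 2001

The 2nd occurrence is 1 interval after the first: 1 × 42 = 42 days after September 5, 2001.
September has 30 days — 25 days to the end of September leaves 17.
17 days into October → October 17, 2001.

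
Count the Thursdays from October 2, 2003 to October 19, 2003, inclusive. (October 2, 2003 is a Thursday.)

October 2, 2003 is a Thursday; the first Thursday on or after it is October 2, 2003.
From October 2, 2003 to October 19, 2003 is 19 − 2 = 17 days.
17 ÷ 7 = 2 full weeks with remainder 3, so 2 more Thursdays after the first → 3.

3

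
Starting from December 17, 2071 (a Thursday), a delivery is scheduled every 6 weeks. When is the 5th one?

June 2, 2072

The 5th occurrence is 4 intervals after the first: 4 × 42 = 168 days after December 17, 2071.
December has 31 days — 14 days to the end of December leaves 154.
January has 31 days (123 left).
February has 29 days (94 left).
March has 31 days (63 left).
April has 30 days (33 left).
May has 31 days (2 left).
2 days into June → June 2, 2072.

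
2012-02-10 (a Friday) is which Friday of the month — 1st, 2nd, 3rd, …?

2nd

Day 10 falls in week ⌈10/7⌉ of the month.
Days 1–7 hold the 1st Friday, 8–14 the 2nd, 15–21 the 3rd, 22–28 the 4th, 29–31 the 5th.
10 is in the range for the 2nd.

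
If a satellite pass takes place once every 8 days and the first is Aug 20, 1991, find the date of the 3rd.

The 3rd occurrence is 2 intervals after the first: 2 × 8 = 16 days after Aug 20, 1991.
Aug has 31 days — 11 days to the end of Aug leaves 5.
5 days into Sep → Sep 5, 1991.

Sep 5, 1991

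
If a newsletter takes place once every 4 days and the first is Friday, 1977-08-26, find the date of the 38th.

1978-01-21

The 38th occurrence is 37 intervals after the first: 37 × 4 = 148 days after 1977-08-26.
August has 31 days — 5 days to the end of August leaves 143.
September has 30 days (113 left).
October has 31 days (82 left).
November has 30 days (52 left).
December has 31 days (21 left).
21 days into January → 1978-01-21.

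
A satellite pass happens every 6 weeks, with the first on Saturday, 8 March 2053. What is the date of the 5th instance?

23 August 2053

The 5th occurrence is 4 intervals after the first: 4 × 42 = 168 days after 8 March 2053.
March has 31 days — 23 days to the end of March leaves 145.
April has 30 days (115 left).
May has 31 days (84 left).
June has 30 days (54 left).
July has 31 days (23 left).
23 days into August → 23 August 2053.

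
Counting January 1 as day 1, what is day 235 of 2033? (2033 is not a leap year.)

January has 31 days (235 − 31 = 204 remain).
February has 28 days (204 − 28 = 176 remain).
March has 31 days (176 − 31 = 145 remain).
April has 30 days (145 − 30 = 115 remain).
May has 31 days (115 − 31 = 84 remain).
June has 30 days (84 − 30 = 54 remain).
July has 31 days (54 − 31 = 23 remain).
23 into August → August 23.

23 August 2033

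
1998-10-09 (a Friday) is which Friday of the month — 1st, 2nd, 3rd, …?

2nd

Day 9 falls in week ⌈9/7⌉ of the month.
Days 1–7 hold the 1st Friday, 8–14 the 2nd, 15–21 the 3rd, 22–28 the 4th, 29–31 the 5th.
9 is in the range for the 2nd.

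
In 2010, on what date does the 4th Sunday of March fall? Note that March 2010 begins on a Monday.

2010-03-28

March 2010 begins on a Monday, so the first Sunday is March 7 (6 days later).
The 4th Sunday is 3 weeks later: 7 + 21 = 28.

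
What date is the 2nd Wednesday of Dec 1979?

Dec 12, 1979

Dec 1979 begins on a Saturday, so the first Wednesday is Dec 5 (4 days later).
The 2nd Wednesday is 1 weeks later: 5 + 7 = 12.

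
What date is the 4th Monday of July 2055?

July 2055 begins on a Thursday, so the first Monday is July 5 (4 days later).
The 4th Monday is 3 weeks later: 5 + 21 = 26.

2055-07-26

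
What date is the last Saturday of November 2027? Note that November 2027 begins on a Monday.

November 2027 begins on a Monday, so the first Saturday is November 6 (5 days later).
November 2027 has 30 days. Adding weeks: 6, 13, 20, 27 — the last one ≤ 30 is the 27th.

27 November 2027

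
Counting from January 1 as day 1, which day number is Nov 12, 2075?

316

Days in months before Nov: 31 + 28 + 31 + 30 + 31 + 30 + 31 + 31 + 30 + 31 = 304.
Plus 12 days into Nov → day 316.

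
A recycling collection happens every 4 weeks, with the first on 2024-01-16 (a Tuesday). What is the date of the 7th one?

The 7th occurrence is 6 intervals after the first: 6 × 28 = 168 days after 2024-01-16.
January has 31 days — 15 days to the end of January leaves 153.
February has 29 days (124 left).
March has 31 days (93 left).
April has 30 days (63 left).
May has 31 days (32 left).
June has 30 days (2 left).
2 days into July → 2024-07-02.

2024-07-02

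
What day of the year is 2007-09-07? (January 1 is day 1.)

250

Days in months before September: 31 + 28 + 31 + 30 + 31 + 30 + 31 + 31 = 243.
Plus 7 days into September → day 250.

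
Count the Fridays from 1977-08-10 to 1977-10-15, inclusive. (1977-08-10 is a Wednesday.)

1977-08-10 is a Wednesday; the first Friday on or after it is 1977-08-12 (2 days later).
From 1977-08-12 to 1977-10-15: 19 + 30 + 15 = 64 days (rest of August, September, October).
64 ÷ 7 = 9 full weeks with remainder 1, so 9 more Fridays after the first → 10.

10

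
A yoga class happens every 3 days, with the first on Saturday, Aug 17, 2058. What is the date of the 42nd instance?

The 42nd occurrence is 41 intervals after the first: 41 × 3 = 123 days after Aug 17, 2058.
Aug has 31 days — 14 days to the end of Aug leaves 109.
Sep has 30 days (79 left).
Oct has 31 days (48 left).
Nov has 30 days (18 left).
18 days into Dec → Dec 18, 2058.

Dec 18, 2058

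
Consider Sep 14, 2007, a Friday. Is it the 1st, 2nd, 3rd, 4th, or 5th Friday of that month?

2nd

Day 14 falls in week ⌈14/7⌉ of the month.
Days 1–7 hold the 1st Friday, 8–14 the 2nd, 15–21 the 3rd, 22–28 the 4th, 29–31 the 5th.
14 is in the range for the 2nd.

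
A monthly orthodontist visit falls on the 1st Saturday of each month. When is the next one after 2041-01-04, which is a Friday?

2041-01-05

January 2041 starts on a Tuesday, so its 1st Saturday is 2041-01-05 (4 days in).
2041-01-05 is after 2041-01-04, so that is the next one.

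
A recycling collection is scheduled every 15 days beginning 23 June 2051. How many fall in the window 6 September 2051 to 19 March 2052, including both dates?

Occurrences land 15·i days after 23 June 2051 for i = 0, 1, 2, …
6 September 2051 is 75 days after the start; 75 ÷ 15 = 5 remainder 0. First occurrence in the window: #6 on 6 September 2051 (5×15 = 75 days in).
19 March 2052 is 270 days after the start; 270 ÷ 15 = 18 remainder 0. Last occurrence in the window: #19 on 19 March 2052.
Occurrences #6 through #19: 14 in total.

14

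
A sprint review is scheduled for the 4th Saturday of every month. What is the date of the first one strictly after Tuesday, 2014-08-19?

2014-08-23

August 2014 starts on a Friday; its first Saturday is the 2nd, so the 4th Saturday is the 23rd — 2014-08-23.
2014-08-23 is after 2014-08-19, so that is the next one.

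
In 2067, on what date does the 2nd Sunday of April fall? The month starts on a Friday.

April 2067 begins on a Friday, so the first Sunday is April 3 (2 days later).
The 2nd Sunday is 1 weeks later: 3 + 7 = 10.

April 10, 2067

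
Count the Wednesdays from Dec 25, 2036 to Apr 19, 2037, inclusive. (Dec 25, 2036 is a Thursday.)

16

Dec 25, 2036 is a Thursday; the first Wednesday on or after it is Dec 31, 2036 (6 days later).
From Dec 31, 2036 to Apr 19, 2037: 0 + 31 + 28 + 31 + 19 = 109 days (rest of Dec, Jan, Feb, Mar, Apr).
109 ÷ 7 = 15 full weeks with remainder 4, so 15 more Wednesdays after the first → 16.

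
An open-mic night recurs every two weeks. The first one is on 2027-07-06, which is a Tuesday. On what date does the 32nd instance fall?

2028-09-12

The 32nd occurrence is 31 intervals after the first: 31 × 14 = 434 days after 2027-07-06.
July has 31 days — 25 days to the end of July leaves 409.
From end of July to end of 2027 is 153 days (256 left).
January has 31 days (225 left).
February has 29 days (196 left).
March has 31 days (165 left).
April has 30 days (135 left).
May has 31 days (104 left).
June has 30 days (74 left).
July has 31 days (43 left).
August has 31 days (12 left).
12 days into September → 2028-09-12.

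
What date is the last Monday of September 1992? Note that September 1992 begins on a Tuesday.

1992-09-28

September 1992 begins on a Tuesday, so the first Monday is September 7 (6 days later).
September 1992 has 30 days. Adding weeks: 7, 14, 21, 28 — the last one ≤ 30 is the 28th.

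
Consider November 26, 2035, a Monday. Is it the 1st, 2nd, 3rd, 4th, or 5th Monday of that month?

4th

Day 26 falls in week ⌈26/7⌉ of the month.
Days 1–7 hold the 1st Monday, 8–14 the 2nd, 15–21 the 3rd, 22–28 the 4th, 29–31 the 5th.
26 is in the range for the 4th.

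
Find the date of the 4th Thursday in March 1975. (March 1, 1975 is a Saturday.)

March 1975 begins on a Saturday, so the first Thursday is March 6 (5 days later).
The 4th Thursday is 3 weeks later: 6 + 21 = 27.

27 March 1975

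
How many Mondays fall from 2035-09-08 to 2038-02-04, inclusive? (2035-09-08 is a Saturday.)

2035-09-08 is a Saturday; the first Monday on or after it is 2035-09-10 (2 days later).
From 2035-09-10 to 2038-02-04: 112 + 366 + 365 + 35 = 878 days (rest of 2035, 2036, 2037, to 2038-02-04 in 2038).
878 ÷ 7 = 125 full weeks with remainder 3, so 125 more Mondays after the first → 126.

126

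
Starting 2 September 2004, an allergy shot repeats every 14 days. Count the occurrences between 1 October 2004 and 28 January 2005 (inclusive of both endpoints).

Occurrences land 14·i days after 2 September 2004 for i = 0, 1, 2, …
1 October 2004 is 29 days after the start; 29 ÷ 14 = 2 remainder 1; since the remainder is 1, round up to i = 3. First occurrence in the window: #4 on 14 October 2004 (3×14 = 42 days in).
28 January 2005 is 148 days after the start; 148 ÷ 14 = 10 remainder 8. Last occurrence in the window: #11 on 20 January 2005.
Occurrences #4 through #11: 8 in total.

8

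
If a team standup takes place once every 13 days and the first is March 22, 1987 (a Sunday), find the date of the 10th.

The 10th occurrence is 9 intervals after the first: 9 × 13 = 117 days after March 22, 1987.
March has 31 days — 9 days to the end of March leaves 108.
April has 30 days (78 left).
May has 31 days (47 left).
June has 30 days (17 left).
17 days into July → July 17, 1987.

July 17, 1987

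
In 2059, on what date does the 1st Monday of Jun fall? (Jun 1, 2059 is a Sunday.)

Jun 2059 begins on a Sunday, so the first Monday is Jun 2 (1 day later).

Jun 2, 2059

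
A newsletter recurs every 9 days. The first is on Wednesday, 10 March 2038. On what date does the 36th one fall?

19 January 2039

The 36th occurrence is 35 intervals after the first: 35 × 9 = 315 days after 10 March 2038.
March has 31 days — 21 days to the end of March leaves 294.
April has 30 days (264 left).
May has 31 days (233 left).
June has 30 days (203 left).
July has 31 days (172 left).
August has 31 days (141 left).
September has 30 days (111 left).
October has 31 days (80 left).
November has 30 days (50 left).
December has 31 days (19 left).
19 days into January → 19 January 2039.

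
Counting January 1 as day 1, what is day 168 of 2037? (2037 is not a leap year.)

Jun 17, 2037

Jan has 31 days (168 − 31 = 137 remain).
Feb has 28 days (137 − 28 = 109 remain).
Mar has 31 days (109 − 31 = 78 remain).
Apr has 30 days (78 − 30 = 48 remain).
May has 31 days (48 − 31 = 17 remain).
17 into Jun → Jun 17.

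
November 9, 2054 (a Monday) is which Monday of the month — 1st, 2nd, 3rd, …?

Day 9 falls in week ⌈9/7⌉ of the month.
Days 1–7 hold the 1st Monday, 8–14 the 2nd, 15–21 the 3rd, 22–28 the 4th, 29–31 the 5th.
9 is in the range for the 2nd.

2nd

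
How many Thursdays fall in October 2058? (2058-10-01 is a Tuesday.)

2058-10-01 is a Tuesday; the first Thursday on or after it is 2058-10-03 (2 days later).
From 2058-10-03 to 2058-10-31 is 31 − 3 = 28 days.
28 ÷ 7 = 4 full weeks with remainder 0, so 4 more Thursdays after the first → 5.

5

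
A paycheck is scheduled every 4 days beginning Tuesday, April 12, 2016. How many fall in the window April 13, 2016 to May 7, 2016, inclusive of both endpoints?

Occurrences land 4·i days after April 12, 2016 for i = 0, 1, 2, …
April 13, 2016 is 1 day after the start; 1 ÷ 4 = 0 remainder 1; since the remainder is 1, round up to i = 1. First occurrence in the window: #2 on April 16, 2016 (1×4 = 4 days in).
May 7, 2016 is 25 days after the start; 25 ÷ 4 = 6 remainder 1. Last occurrence in the window: #7 on May 6, 2016.
Occurrences #2 through #7: 6 in total.

6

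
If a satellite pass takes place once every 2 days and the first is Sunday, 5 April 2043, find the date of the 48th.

8 July 2043

The 48th occurrence is 47 intervals after the first: 47 × 2 = 94 days after 5 April 2043.
April has 30 days — 25 days to the end of April leaves 69.
May has 31 days (38 left).
June has 30 days (8 left).
8 days into July → 8 July 2043.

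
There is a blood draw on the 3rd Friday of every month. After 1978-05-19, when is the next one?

1978-06-16

May 1978 starts on a Monday; its first Friday is the 5th, so the 3rd Friday is the 19th — 1978-05-19.
That is not after 1978-05-19, so look at June 1978.
June 1978 starts on a Thursday; its first Friday is the 2nd, so the 3rd Friday is the 16th — 1978-06-16.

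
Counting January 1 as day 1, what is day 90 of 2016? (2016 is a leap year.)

30 March 2016

January has 31 days (90 − 31 = 59 remain).
February has 29 days (59 − 29 = 30 remain).
30 into March → March 30.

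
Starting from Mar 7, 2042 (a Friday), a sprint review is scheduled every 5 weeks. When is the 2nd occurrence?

The 2nd occurrence is 1 interval after the first: 1 × 35 = 35 days after Mar 7, 2042.
Mar has 31 days — 24 days to the end of Mar leaves 11.
11 days into Apr → Apr 11, 2042.

Apr 11, 2042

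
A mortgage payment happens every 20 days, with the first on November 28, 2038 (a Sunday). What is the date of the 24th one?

The 24th occurrence is 23 intervals after the first: 23 × 20 = 460 days after November 28, 2038.
November has 30 days — 2 days to the end of November leaves 458.
From end of November to end of 2038 is 31 days (427 left).
2039 has 365 days (62 left).
January has 31 days (31 left).
February has 29 days (2 left).
2 days into March → March 2, 2040.

March 2, 2040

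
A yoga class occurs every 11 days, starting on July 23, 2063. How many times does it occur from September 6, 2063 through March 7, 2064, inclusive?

Occurrences land 11·i days after July 23, 2063 for i = 0, 1, 2, …
September 6, 2063 is 45 days after the start; 45 ÷ 11 = 4 remainder 1; since the remainder is 1, round up to i = 5. First occurrence in the window: #6 on September 16, 2063 (5×11 = 55 days in).
March 7, 2064 is 228 days after the start; 228 ÷ 11 = 20 remainder 8. Last occurrence in the window: #21 on February 28, 2064.
Occurrences #6 through #21: 16 in total.

16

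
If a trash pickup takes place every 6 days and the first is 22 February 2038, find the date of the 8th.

5 April 2038

The 8th occurrence is 7 intervals after the first: 7 × 6 = 42 days after 22 February 2038.
February has 28 days — 6 days to the end of February leaves 36.
March has 31 days (5 left).
5 days into April → 5 April 2038.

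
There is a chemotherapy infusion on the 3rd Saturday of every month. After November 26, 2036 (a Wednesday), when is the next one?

November 2036 starts on a Saturday; its first Saturday is the 1st, so the 3rd Saturday is the 15th — November 15, 2036.
That is not after November 26, 2036, so look at December 2036.
December 2036 starts on a Monday; its first Saturday is the 6th, so the 3rd Saturday is the 20th — December 20, 2036.

December 20, 2036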